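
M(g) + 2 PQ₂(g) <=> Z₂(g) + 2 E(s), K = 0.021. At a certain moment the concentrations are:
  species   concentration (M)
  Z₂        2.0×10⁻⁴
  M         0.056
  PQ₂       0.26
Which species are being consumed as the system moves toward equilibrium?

(E is a pure solid — omitted from Q.)
Q = [Z₂] / ([M]·[PQ₂]²) = (2.0×10⁻⁴) / ((0.056)·(0.26)²) = 0.053
Q = 0.053 > K = 0.021: net reverse reaction.

Z₂, E (products)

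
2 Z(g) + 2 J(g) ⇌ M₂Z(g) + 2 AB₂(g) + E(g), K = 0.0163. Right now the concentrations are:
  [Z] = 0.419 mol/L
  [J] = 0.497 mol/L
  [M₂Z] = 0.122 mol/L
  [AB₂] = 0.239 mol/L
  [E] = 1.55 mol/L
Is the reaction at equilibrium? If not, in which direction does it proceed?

Q = [M₂Z]·[AB₂]²·[E] / ([Z]²·[J]²) = (0.122)·(0.239)²·(1.55) / ((0.419)²·(0.497)²) = 0.249
Q = 0.249 > K = 0.0163, so the reverse reaction proceeds.

to the left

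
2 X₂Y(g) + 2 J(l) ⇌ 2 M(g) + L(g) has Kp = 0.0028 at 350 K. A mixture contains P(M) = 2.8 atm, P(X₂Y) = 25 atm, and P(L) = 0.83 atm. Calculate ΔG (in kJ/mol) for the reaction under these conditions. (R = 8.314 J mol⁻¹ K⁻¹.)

ΔG = 3.82 kJ/mol

(J is a pure liquid — omitted from Qp.)
Qp = P(M)²·P(L) / P(X₂Y)² = (2.8)²·(0.83) / (25)² = 0.0104
ΔG = RT ln(Qp/Kp) = (8.314 J mol⁻¹ K⁻¹)(350 K) × ln(0.0104/0.0028)
   = (2.910 kJ/mol)(1.312) = 3.82 kJ/mol
ΔG > 0, so the forward reaction is non-spontaneous (proceeds in reverse).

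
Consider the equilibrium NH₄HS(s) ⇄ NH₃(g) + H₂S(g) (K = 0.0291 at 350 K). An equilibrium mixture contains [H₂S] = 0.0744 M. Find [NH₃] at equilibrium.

(NH₄HS is a pure solid — omitted from K.)
At equilibrium, K = [NH₃]·[H₂S] = 0.0291.
([NH₃])·(0.0744) = 0.0291
[NH₃] = 0.391 M

[NH₃] = 0.391 M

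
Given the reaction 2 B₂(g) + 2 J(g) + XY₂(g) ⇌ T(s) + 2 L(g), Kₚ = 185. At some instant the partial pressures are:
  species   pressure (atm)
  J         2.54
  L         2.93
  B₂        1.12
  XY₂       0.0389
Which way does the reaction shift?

(T is a pure solid — omitted from Qₚ.)
Qₚ = P(L)² / (P(B₂)²·P(J)²·P(XY₂)) = (2.93)² / ((1.12)²·(2.54)²·(0.0389)) = 27.3
Qₚ = 27.3 < Kₚ = 185, so the forward reaction proceeds.

to the right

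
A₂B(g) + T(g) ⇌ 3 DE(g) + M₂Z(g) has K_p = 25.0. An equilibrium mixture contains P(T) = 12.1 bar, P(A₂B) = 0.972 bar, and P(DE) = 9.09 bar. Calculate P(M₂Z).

P(M₂Z) = 0.391 bar

At equilibrium, K_p = P(DE)³·P(M₂Z) / (P(A₂B)·P(T)) = 25.0.
(9.09)³·(P(M₂Z)) / ((0.972)·(12.1)) = 25.0
P(M₂Z) = 0.391 bar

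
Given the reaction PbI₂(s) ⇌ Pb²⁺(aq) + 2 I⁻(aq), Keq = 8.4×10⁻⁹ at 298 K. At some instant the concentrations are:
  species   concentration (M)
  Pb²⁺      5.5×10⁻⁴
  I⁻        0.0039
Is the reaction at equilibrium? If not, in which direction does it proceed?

(PbI₂ is a pure solid — omitted from Q.)
Q = [Pb²⁺]·[I⁻]² = (5.5×10⁻⁴)·(0.0039)² = 8.4×10⁻⁹
Q = 8.4×10⁻⁹ = Keq, so the system is already at equilibrium.

no net change (already at equilibrium)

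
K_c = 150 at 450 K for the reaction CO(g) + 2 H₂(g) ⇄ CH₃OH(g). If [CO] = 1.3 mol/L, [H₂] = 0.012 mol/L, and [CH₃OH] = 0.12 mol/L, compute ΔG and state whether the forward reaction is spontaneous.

Q_c = [CH₃OH] / ([CO]·[H₂]²) = (0.12) / ((1.3)·(0.012)²) = 641
ΔG = RT ln(Q_c/K_c) = (8.314 J mol⁻¹ K⁻¹)(450 K) × ln(641/150)
   = (3.741 kJ/mol)(1.452) = 5.43 kJ/mol
ΔG > 0, so the forward reaction is non-spontaneous (proceeds in reverse).

ΔG = 5.43 kJ/mol; the forward reaction is non-spontaneous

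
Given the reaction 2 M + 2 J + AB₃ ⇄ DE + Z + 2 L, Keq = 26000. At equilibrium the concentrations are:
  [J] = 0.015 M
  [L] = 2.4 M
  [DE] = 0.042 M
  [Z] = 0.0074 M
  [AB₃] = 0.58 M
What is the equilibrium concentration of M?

At equilibrium, Keq = [DE]·[Z]·[L]² / ([M]²·[J]²·[AB₃]) = 26000.
(0.042)·(0.0074)·(2.4)² / (([M])²·(0.015)²·(0.58)) = 26000
[M]² = 5.28e-4 ⇒ [M] = 0.023 M

[M] = 0.023 M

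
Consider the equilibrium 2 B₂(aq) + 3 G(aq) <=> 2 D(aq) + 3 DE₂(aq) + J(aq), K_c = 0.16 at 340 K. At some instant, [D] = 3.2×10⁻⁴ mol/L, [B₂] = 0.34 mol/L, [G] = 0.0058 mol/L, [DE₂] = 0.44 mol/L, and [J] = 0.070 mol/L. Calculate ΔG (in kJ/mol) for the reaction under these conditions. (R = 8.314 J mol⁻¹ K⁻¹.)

Q_c = [D]²·[DE₂]³·[J] / ([B₂]²·[G]³) = (3.2×10⁻⁴)²·(0.44)³·(0.070) / ((0.34)²·(0.0058)³) = 0.0271
ΔG = RT ln(Q_c/K_c) = (8.314 J mol⁻¹ K⁻¹)(340 K) × ln(0.0271/0.16)
   = (2.827 kJ/mol)(-1.776) = -5.02 kJ/mol
ΔG < 0, so the forward reaction is spontaneous (proceeds forward).

ΔG = -5.02 kJ/mol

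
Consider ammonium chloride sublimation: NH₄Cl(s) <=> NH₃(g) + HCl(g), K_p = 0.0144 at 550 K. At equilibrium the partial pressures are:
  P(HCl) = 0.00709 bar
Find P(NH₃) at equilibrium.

(NH₄Cl is a pure solid — omitted from K_p.)
At equilibrium, K_p = P(NH₃)·P(HCl) = 0.0144.
(P(NH₃))·(0.00709) = 0.0144
P(NH₃) = 2.03 bar

P(NH₃) = 2.03 bar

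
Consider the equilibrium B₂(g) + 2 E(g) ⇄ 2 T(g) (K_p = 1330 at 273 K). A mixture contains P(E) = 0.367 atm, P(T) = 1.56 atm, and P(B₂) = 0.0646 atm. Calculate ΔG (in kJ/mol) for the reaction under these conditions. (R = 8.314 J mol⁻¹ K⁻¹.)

ΔG = -3.54 kJ/mol

Q_p = P(T)² / (P(B₂)·P(E)²) = (1.56)² / ((0.0646)·(0.367)²) = 280
ΔG = RT ln(Q_p/K_p) = (8.314 J mol⁻¹ K⁻¹)(273 K) × ln(280/1330)
   = (2.270 kJ/mol)(-1.558) = -3.54 kJ/mol
ΔG < 0, so the forward reaction is spontaneous (proceeds forward).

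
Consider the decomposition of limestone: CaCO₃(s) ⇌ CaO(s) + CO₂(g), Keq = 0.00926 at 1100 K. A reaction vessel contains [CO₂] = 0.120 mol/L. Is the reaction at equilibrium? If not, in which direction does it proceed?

in the reverse direction

(CaCO₃, CaO are pure solids — omitted from Q.)
Q = [CO₂] = 0.120
Q = 0.120 > Keq = 0.00926, so the reverse reaction proceeds.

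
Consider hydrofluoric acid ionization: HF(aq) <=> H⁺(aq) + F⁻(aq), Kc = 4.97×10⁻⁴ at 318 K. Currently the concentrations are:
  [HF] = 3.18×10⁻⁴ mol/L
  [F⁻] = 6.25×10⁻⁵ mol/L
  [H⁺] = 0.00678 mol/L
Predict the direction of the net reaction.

in the reverse direction

Qc = [H⁺]·[F⁻] / [HF] = (0.00678)·(6.25×10⁻⁵) / (3.18×10⁻⁴) = 0.00133
Qc = 0.00133 > Kc = 4.97×10⁻⁴, so the reverse reaction proceeds.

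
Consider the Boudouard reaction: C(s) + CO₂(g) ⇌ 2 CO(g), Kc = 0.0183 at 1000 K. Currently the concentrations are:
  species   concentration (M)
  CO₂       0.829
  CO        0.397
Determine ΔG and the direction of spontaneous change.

(C is a pure solid — omitted from Qc.)
Qc = [CO]² / [CO₂] = (0.397)² / (0.829) = 0.190
ΔG = RT ln(Qc/Kc) = (8.314 J mol⁻¹ K⁻¹)(1000 K) × ln(0.190/0.0183)
   = (8.314 kJ/mol)(2.340) = 19.5 kJ/mol
ΔG > 0, so the forward reaction is non-spontaneous (proceeds in reverse).

ΔG = 19.5 kJ/mol; the forward reaction is non-spontaneous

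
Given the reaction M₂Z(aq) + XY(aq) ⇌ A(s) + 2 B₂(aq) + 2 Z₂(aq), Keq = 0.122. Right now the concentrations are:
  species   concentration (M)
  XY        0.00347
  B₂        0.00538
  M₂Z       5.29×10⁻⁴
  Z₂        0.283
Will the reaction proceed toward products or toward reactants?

(A is a pure solid — omitted from Q.)
Q = [B₂]²·[Z₂]² / ([M₂Z]·[XY]) = (0.00538)²·(0.283)² / ((5.29×10⁻⁴)·(0.00347)) = 1.26
Q = 1.26 > Keq = 0.122, so the reverse reaction proceeds.

toward reactants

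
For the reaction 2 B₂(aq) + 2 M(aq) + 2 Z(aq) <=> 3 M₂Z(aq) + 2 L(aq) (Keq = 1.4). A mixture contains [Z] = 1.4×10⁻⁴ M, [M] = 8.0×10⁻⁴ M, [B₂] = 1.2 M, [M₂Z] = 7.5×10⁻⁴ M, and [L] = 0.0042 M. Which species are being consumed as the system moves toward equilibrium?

B₂, M, Z (reactants)

Q = [M₂Z]³·[L]² / ([B₂]²·[M]²·[Z]²) = (7.5×10⁻⁴)³·(0.0042)² / ((1.2)²·(8.0×10⁻⁴)²·(1.4×10⁻⁴)²) = 0.41
Q = 0.41 < Keq = 1.4: net forward reaction.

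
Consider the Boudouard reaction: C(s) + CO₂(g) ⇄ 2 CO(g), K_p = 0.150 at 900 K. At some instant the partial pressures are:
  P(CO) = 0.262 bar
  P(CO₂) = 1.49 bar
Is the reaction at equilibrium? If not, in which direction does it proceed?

toward products

(C is a pure solid — omitted from Q_p.)
Q_p = P(CO)² / P(CO₂) = (0.262)² / (1.49) = 0.0461
Q_p = 0.0461 < K_p = 0.150, so the forward reaction proceeds.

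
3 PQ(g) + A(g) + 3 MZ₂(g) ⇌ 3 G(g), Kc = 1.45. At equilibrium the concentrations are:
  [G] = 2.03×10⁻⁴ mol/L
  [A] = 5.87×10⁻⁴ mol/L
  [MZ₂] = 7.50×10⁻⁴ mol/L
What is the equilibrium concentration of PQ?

At equilibrium, Kc = [G]³ / ([PQ]³·[A]·[MZ₂]³) = 1.45.
(2.03×10⁻⁴)³ / (([PQ])³·(5.87×10⁻⁴)·(7.50×10⁻⁴)³) = 1.45
[PQ]³ = 23.3 ⇒ [PQ] = 2.86 mol/L

[PQ] = 2.86 mol/L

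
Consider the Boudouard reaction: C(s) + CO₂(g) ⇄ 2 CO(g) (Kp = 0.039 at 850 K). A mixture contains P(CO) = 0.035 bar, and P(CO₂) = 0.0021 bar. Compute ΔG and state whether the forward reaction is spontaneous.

ΔG = 19.1 kJ/mol; the forward reaction is non-spontaneous

(C is a pure solid — omitted from Qp.)
Qp = P(CO)² / P(CO₂) = (0.035)² / (0.0021) = 0.583
ΔG = RT ln(Qp/Kp) = (8.314 J mol⁻¹ K⁻¹)(850 K) × ln(0.583/0.039)
   = (7.067 kJ/mol)(2.705) = 19.1 kJ/mol
ΔG > 0, so the forward reaction is non-spontaneous (proceeds in reverse).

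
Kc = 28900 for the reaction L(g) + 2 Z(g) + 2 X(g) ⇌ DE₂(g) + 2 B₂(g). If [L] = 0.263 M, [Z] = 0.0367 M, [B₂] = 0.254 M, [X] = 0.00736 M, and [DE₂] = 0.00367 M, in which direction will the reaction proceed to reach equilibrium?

toward products

Qc = [DE₂]·[B₂]² / ([L]·[Z]²·[X]²) = (0.00367)·(0.254)² / ((0.263)·(0.0367)²·(0.00736)²) = 12300
Qc = 12300 < Kc = 28900, so the forward reaction proceeds.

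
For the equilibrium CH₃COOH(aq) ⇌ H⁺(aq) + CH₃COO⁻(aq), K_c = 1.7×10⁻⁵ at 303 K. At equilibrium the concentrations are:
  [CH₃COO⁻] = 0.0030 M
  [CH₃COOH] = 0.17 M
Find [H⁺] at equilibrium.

[H⁺] = 9.6×10⁻⁴ M

At equilibrium, K_c = [H⁺]·[CH₃COO⁻] / [CH₃COOH] = 1.7×10⁻⁵.
([H⁺])·(0.0030) / (0.17) = 1.7×10⁻⁵
[H⁺] = 9.63×10⁻⁴ = 9.6×10⁻⁴ M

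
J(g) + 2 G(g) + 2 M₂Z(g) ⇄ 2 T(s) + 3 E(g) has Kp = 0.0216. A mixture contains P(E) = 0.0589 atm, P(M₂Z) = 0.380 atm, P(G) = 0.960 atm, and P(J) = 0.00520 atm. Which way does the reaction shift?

toward reactants

(T is a pure solid — omitted from Qp.)
Qp = P(E)³ / (P(J)·P(G)²·P(M₂Z)²) = (0.0589)³ / ((0.00520)·(0.960)²·(0.380)²) = 0.295
Qp = 0.295 > Kp = 0.0216, so the reverse reaction proceeds.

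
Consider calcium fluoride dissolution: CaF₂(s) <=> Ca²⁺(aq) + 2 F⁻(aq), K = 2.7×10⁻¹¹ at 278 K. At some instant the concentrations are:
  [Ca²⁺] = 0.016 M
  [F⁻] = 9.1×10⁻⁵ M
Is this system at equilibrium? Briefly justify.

no; Q > K, reaction proceeds in reverse

(CaF₂ is a pure solid — omitted from Q.)
Q = [Ca²⁺]·[F⁻]² = (0.016)·(9.1×10⁻⁵)² = 1.3×10⁻¹⁰
Q = 1.3×10⁻¹⁰ > K = 2.7×10⁻¹¹: net reverse reaction.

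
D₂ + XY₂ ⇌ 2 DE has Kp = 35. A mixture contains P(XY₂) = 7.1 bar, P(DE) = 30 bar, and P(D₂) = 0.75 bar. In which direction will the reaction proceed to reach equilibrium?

Qp = P(DE)² / (P(D₂)·P(XY₂)) = (30)² / ((0.75)·(7.1)) = 170
Qp = 170 > Kp = 35, so the reverse reaction proceeds.

to the left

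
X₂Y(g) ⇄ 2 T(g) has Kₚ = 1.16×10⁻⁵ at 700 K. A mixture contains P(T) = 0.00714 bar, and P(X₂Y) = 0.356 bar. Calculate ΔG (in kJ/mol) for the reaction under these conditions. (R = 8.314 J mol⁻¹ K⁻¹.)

Qₚ = P(T)² / P(X₂Y) = (0.00714)² / (0.356) = 1.43×10⁻⁴
ΔG = RT ln(Qₚ/Kₚ) = (8.314 J mol⁻¹ K⁻¹)(700 K) × ln(1.43×10⁻⁴/1.16×10⁻⁵)
   = (5.820 kJ/mol)(2.512) = 14.6 kJ/mol
ΔG > 0, so the forward reaction is non-spontaneous (proceeds in reverse).

ΔG = 14.6 kJ/mol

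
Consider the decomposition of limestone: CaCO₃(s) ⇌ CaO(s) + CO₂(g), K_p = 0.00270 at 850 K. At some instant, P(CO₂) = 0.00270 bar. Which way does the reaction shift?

(CaCO₃, CaO are pure solids — omitted from Q_p.)
Q_p = P(CO₂) = 0.00270
Q_p = 0.00270 = K_p, so the system is already at equilibrium.

at equilibrium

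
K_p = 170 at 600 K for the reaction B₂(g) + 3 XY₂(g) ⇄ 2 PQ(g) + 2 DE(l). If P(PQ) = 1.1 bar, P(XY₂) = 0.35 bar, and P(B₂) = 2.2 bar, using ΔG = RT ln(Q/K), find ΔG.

ΔG = -12.9 kJ/mol

(DE is a pure liquid — omitted from Q_p.)
Q_p = P(PQ)² / (P(B₂)·P(XY₂)³) = (1.1)² / ((2.2)·(0.35)³) = 12.8
ΔG = RT ln(Q_p/K_p) = (8.314 J mol⁻¹ K⁻¹)(600 K) × ln(12.8/170)
   = (4.988 kJ/mol)(-2.586) = -12.9 kJ/mol
ΔG < 0, so the forward reaction is spontaneous (proceeds forward).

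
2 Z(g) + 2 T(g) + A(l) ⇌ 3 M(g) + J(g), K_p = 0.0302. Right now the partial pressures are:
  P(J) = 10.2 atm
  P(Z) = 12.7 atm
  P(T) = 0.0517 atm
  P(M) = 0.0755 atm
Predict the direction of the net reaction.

forward (toward products)

(A is a pure liquid — omitted from Q_p.)
Q_p = P(M)³·P(J) / (P(Z)²·P(T)²) = (0.0755)³·(10.2) / ((12.7)²·(0.0517)²) = 0.0102
Q_p = 0.0102 < K_p = 0.0302, so the forward reaction proceeds.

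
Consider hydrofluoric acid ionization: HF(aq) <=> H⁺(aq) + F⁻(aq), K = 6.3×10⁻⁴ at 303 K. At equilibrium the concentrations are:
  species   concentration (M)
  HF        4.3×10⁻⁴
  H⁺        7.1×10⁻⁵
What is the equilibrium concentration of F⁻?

At equilibrium, K = [H⁺]·[F⁻] / [HF] = 6.3×10⁻⁴.
(7.1×10⁻⁵)·([F⁻]) / (4.3×10⁻⁴) = 6.3×10⁻⁴
[F⁻] = 0.00382 = 0.0038 M

[F⁻] = 0.0038 M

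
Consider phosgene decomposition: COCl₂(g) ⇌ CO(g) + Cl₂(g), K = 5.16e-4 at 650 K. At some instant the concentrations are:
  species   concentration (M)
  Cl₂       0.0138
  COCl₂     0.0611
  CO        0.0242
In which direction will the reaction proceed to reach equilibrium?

toward reactants

Q = [CO]·[Cl₂] / [COCl₂] = (0.0242)·(0.0138) / (0.0611) = 0.00547
Q = 0.00547 > K = 5.16e-4, so the reverse reaction proceeds.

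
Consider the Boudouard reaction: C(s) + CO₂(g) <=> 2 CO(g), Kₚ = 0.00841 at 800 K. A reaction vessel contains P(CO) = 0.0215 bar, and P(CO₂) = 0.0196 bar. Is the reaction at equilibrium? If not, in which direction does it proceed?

in the reverse direction

(C is a pure solid — omitted from Qₚ.)
Qₚ = P(CO)² / P(CO₂) = (0.0215)² / (0.0196) = 0.0236
Qₚ = 0.0236 > Kₚ = 0.00841, so the reverse reaction proceeds.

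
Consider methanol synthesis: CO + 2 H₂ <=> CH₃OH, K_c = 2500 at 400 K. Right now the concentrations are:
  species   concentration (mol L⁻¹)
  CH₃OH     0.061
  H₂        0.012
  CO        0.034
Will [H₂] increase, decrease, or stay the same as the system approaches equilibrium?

Q_c = [CH₃OH] / ([CO]·[H₂]²) = (0.061) / ((0.034)·(0.012)²) = 12000
Q_c = 12000 > K_c = 2500: net reverse reaction.
H₂ is a reactant, so it increases.

increase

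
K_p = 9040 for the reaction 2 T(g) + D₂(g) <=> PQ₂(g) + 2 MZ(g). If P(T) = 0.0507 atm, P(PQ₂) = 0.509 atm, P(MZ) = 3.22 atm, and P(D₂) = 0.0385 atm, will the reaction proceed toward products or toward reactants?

in the reverse direction

Q_p = P(PQ₂)·P(MZ)² / (P(T)²·P(D₂)) = (0.509)·(3.22)² / ((0.0507)²·(0.0385)) = 53300
Q_p = 53300 > K_p = 9040, so the reverse reaction proceeds.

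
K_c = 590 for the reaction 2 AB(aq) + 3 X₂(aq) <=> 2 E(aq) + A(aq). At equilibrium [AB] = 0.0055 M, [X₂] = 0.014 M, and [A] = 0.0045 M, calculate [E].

[E] = 0.0033 M

At equilibrium, K_c = [E]²·[A] / ([AB]²·[X₂]³) = 590.
([E])²·(0.0045) / ((0.0055)²·(0.014)³) = 590
[E]² = 1.09×10⁻⁵ ⇒ [E] = 0.0033 M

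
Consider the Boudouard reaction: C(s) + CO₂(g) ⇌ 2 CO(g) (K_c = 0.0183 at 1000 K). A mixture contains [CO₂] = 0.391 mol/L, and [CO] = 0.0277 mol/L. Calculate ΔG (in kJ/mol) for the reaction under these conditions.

ΔG = -18.6 kJ/mol

(C is a pure solid — omitted from Q_c.)
Q_c = [CO]² / [CO₂] = (0.0277)² / (0.391) = 0.00196
ΔG = RT ln(Q_c/K_c) = (8.314 J mol⁻¹ K⁻¹)(1000 K) × ln(0.00196/0.0183)
   = (8.314 kJ/mol)(-2.234) = -18.6 kJ/mol
ΔG < 0, so the forward reaction is spontaneous (proceeds forward).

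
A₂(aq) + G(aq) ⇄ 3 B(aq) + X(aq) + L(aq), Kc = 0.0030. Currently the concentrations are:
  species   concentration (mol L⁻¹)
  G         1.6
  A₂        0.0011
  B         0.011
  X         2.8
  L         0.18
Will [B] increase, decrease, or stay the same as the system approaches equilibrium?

increase

Qc = [B]³·[X]·[L] / ([A₂]·[G]) = (0.011)³·(2.8)·(0.18) / ((0.0011)·(1.6)) = 3.8×10⁻⁴
Qc = 3.8×10⁻⁴ < Kc = 0.0030: net forward reaction.
B is a product, so it increases.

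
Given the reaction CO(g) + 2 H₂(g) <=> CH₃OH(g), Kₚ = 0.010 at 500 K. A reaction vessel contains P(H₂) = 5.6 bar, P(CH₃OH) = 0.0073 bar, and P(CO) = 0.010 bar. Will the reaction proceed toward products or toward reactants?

in the reverse direction

Qₚ = P(CH₃OH) / (P(CO)·P(H₂)²) = (0.0073) / ((0.010)·(5.6)²) = 0.023
Qₚ = 0.023 > Kₚ = 0.010, so the reverse reaction proceeds.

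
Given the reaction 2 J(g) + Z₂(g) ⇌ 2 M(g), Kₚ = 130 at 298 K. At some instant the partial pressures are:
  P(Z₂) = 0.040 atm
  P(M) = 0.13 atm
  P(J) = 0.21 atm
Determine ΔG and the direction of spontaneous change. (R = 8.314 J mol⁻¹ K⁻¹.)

Qₚ = P(M)² / (P(J)²·P(Z₂)) = (0.13)² / ((0.21)²·(0.040)) = 9.58
ΔG = RT ln(Qₚ/Kₚ) = (8.314 J mol⁻¹ K⁻¹)(298 K) × ln(9.58/130)
   = (2.478 kJ/mol)(-2.608) = -6.46 kJ/mol
ΔG < 0, so the forward reaction is spontaneous (proceeds forward).

ΔG = -6.46 kJ/mol; the forward reaction is spontaneous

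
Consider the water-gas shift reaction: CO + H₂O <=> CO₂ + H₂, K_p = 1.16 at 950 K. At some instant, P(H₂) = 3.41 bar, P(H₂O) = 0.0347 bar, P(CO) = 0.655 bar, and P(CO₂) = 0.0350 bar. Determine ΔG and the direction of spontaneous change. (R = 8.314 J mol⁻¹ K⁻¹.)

Q_p = P(CO₂)·P(H₂) / (P(CO)·P(H₂O)) = (0.0350)·(3.41) / ((0.655)·(0.0347)) = 5.25
ΔG = RT ln(Q_p/K_p) = (8.314 J mol⁻¹ K⁻¹)(950 K) × ln(5.25/1.16)
   = (7.898 kJ/mol)(1.510) = 11.9 kJ/mol
ΔG > 0, so the forward reaction is non-spontaneous (proceeds in reverse).

ΔG = 11.9 kJ/mol; the forward reaction is non-spontaneous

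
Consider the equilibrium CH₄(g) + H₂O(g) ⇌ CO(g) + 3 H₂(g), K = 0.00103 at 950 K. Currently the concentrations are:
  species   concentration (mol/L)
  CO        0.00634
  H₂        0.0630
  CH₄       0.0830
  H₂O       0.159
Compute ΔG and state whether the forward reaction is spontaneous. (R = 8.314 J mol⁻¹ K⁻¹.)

Q = [CO]·[H₂]³ / ([CH₄]·[H₂O]) = (0.00634)·(0.0630)³ / ((0.0830)·(0.159)) = 1.20e-4
ΔG = RT ln(Q/K) = (8.314 J mol⁻¹ K⁻¹)(950 K) × ln(1.20e-4/0.00103)
   = (7.898 kJ/mol)(-2.150) = -17.0 kJ/mol
ΔG < 0, so the forward reaction is spontaneous (proceeds forward).

ΔG = -17.0 kJ/mol; the forward reaction is spontaneous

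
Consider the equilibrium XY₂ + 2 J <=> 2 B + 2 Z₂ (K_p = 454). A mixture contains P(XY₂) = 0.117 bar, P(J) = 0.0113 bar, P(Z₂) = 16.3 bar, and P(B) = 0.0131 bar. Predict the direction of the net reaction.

Q_p = P(B)²·P(Z₂)² / (P(XY₂)·P(J)²) = (0.0131)²·(16.3)² / ((0.117)·(0.0113)²) = 3050
Q_p = 3050 > K_p = 454, so the reverse reaction proceeds.

in the reverse direction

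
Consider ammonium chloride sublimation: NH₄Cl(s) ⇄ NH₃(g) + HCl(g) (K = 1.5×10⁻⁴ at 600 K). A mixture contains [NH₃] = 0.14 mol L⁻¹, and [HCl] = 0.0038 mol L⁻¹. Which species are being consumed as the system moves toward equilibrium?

NH₃, HCl (products)

(NH₄Cl is a pure solid — omitted from Q.)
Q = [NH₃]·[HCl] = (0.14)·(0.0038) = 5.3×10⁻⁴
Q = 5.3×10⁻⁴ > K = 1.5×10⁻⁴: net reverse reaction.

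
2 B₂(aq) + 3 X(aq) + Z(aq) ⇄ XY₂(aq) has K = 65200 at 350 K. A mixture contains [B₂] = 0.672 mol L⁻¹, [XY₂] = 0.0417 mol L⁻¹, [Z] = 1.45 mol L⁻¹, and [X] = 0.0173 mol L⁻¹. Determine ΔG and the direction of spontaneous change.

ΔG = -4.85 kJ/mol; the forward reaction is spontaneous

Q = [XY₂] / ([B₂]²·[X]³·[Z]) = (0.0417) / ((0.672)²·(0.0173)³·(1.45)) = 12300
ΔG = RT ln(Q/K) = (8.314 J mol⁻¹ K⁻¹)(350 K) × ln(12300/65200)
   = (2.910 kJ/mol)(-1.668) = -4.85 kJ/mol
ΔG < 0, so the forward reaction is spontaneous (proceeds forward).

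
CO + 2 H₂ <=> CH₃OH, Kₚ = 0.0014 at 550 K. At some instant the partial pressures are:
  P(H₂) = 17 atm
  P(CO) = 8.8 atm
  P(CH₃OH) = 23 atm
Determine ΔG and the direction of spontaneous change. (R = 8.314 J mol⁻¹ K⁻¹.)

Qₚ = P(CH₃OH) / (P(CO)·P(H₂)²) = (23) / ((8.8)·(17)²) = 0.00904
ΔG = RT ln(Qₚ/Kₚ) = (8.314 J mol⁻¹ K⁻¹)(550 K) × ln(0.00904/0.0014)
   = (4.573 kJ/mol)(1.865) = 8.53 kJ/mol
ΔG > 0, so the forward reaction is non-spontaneous (proceeds in reverse).

ΔG = 8.53 kJ/mol; the forward reaction is non-spontaneous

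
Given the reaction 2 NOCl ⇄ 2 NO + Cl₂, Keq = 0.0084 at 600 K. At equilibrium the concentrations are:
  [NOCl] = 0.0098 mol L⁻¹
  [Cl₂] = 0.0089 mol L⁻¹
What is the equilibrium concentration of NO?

[NO] = 0.0095 mol L⁻¹

At equilibrium, Keq = [NO]²·[Cl₂] / [NOCl]² = 0.0084.
([NO])²·(0.0089) / (0.0098)² = 0.0084
[NO]² = 9.06×10⁻⁵ ⇒ [NO] = 0.0095 mol L⁻¹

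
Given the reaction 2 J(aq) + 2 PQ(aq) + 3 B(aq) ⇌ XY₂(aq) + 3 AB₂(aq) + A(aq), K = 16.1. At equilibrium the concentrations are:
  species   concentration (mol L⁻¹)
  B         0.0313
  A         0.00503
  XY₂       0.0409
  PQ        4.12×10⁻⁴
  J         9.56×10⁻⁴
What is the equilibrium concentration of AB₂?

At equilibrium, K = [XY₂]·[AB₂]³·[A] / ([J]²·[PQ]²·[B]³) = 16.1.
(0.0409)·([AB₂])³·(0.00503) / ((9.56×10⁻⁴)²·(4.12×10⁻⁴)²·(0.0313)³) = 16.1
[AB₂]³ = 3.72×10⁻¹³ ⇒ [AB₂] = 7.19×10⁻⁵ mol L⁻¹

[AB₂] = 7.19×10⁻⁵ mol L⁻¹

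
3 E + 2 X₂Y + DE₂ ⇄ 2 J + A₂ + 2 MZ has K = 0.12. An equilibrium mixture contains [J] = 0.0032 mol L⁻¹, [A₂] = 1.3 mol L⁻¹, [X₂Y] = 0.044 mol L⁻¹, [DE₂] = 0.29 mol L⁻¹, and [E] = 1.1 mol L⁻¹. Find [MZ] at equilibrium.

[MZ] = 2.6 mol L⁻¹

At equilibrium, K = [J]²·[A₂]·[MZ]² / ([E]³·[X₂Y]²·[DE₂]) = 0.12.
(0.0032)²·(1.3)·([MZ])² / ((1.1)³·(0.044)²·(0.29)) = 0.12
[MZ]² = 6.74 ⇒ [MZ] = 2.6 mol L⁻¹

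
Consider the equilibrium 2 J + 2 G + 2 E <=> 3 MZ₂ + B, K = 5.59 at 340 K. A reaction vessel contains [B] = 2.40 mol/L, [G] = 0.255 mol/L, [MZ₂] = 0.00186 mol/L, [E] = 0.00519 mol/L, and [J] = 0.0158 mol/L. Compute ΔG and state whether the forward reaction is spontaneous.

Q = [MZ₂]³·[B] / ([J]²·[G]²·[E]²) = (0.00186)³·(2.40) / ((0.0158)²·(0.255)²·(0.00519)²) = 35.3
ΔG = RT ln(Q/K) = (8.314 J mol⁻¹ K⁻¹)(340 K) × ln(35.3/5.59)
   = (2.827 kJ/mol)(1.843) = 5.21 kJ/mol
ΔG > 0, so the forward reaction is non-spontaneous (proceeds in reverse).

ΔG = 5.21 kJ/mol; the forward reaction is non-spontaneous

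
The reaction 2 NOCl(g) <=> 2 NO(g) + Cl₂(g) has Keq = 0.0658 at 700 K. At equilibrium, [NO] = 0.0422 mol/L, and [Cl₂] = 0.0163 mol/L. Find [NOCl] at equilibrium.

At equilibrium, Keq = [NO]²·[Cl₂] / [NOCl]² = 0.0658.
(0.0422)²·(0.0163) / ([NOCl])² = 0.0658
[NOCl]² = 4.41e-4 ⇒ [NOCl] = 0.0210 mol/L

[NOCl] = 0.0210 mol/L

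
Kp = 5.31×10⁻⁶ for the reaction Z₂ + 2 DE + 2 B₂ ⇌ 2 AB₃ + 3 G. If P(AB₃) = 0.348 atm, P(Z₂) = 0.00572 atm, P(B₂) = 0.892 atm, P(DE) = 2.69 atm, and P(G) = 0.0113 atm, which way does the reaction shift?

neither direction; the system is at equilibrium

Qp = P(AB₃)²·P(G)³ / (P(Z₂)·P(DE)²·P(B₂)²) = (0.348)²·(0.0113)³ / ((0.00572)·(2.69)²·(0.892)²) = 5.31×10⁻⁶
Qp = 5.31×10⁻⁶ = Kp, so the system is already at equilibrium.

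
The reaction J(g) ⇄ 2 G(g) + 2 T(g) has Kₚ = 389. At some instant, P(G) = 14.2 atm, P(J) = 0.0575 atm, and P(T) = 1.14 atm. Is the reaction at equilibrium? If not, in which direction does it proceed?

Qₚ = P(G)²·P(T)² / P(J) = (14.2)²·(1.14)² / (0.0575) = 4560
Qₚ = 4560 > Kₚ = 389, so the reverse reaction proceeds.

in the reverse direction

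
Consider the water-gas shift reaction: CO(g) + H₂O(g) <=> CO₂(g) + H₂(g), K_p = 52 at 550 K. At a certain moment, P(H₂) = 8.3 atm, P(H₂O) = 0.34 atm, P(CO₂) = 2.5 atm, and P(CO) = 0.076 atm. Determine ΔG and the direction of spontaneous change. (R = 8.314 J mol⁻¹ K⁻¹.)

ΔG = 12.5 kJ/mol; the forward reaction is non-spontaneous

Q_p = P(CO₂)·P(H₂) / (P(CO)·P(H₂O)) = (2.5)·(8.3) / ((0.076)·(0.34)) = 803
ΔG = RT ln(Q_p/K_p) = (8.314 J mol⁻¹ K⁻¹)(550 K) × ln(803/52)
   = (4.573 kJ/mol)(2.737) = 12.5 kJ/mol
ΔG > 0, so the forward reaction is non-spontaneous (proceeds in reverse).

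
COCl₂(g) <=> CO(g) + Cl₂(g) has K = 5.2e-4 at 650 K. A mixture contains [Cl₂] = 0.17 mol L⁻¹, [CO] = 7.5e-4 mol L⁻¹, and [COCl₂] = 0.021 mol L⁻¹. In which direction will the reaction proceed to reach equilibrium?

reverse (toward reactants)

Q = [CO]·[Cl₂] / [COCl₂] = (7.5e-4)·(0.17) / (0.021) = 0.0061
Q = 0.0061 > K = 5.2e-4, so the reverse reaction proceeds.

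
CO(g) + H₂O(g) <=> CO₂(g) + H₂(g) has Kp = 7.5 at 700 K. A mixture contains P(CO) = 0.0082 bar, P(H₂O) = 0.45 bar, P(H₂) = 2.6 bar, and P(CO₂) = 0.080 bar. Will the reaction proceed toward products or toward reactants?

Qp = P(CO₂)·P(H₂) / (P(CO)·P(H₂O)) = (0.080)·(2.6) / ((0.0082)·(0.45)) = 56
Qp = 56 > Kp = 7.5, so the reverse reaction proceeds.

in the reverse direction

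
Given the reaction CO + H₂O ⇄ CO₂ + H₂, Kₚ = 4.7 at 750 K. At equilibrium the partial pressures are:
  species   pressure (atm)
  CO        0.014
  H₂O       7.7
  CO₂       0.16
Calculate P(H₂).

P(H₂) = 3.2 atm

At equilibrium, Kₚ = P(CO₂)·P(H₂) / (P(CO)·P(H₂O)) = 4.7.
(0.16)·(P(H₂)) / ((0.014)·(7.7)) = 4.7
P(H₂) = 3.17 = 3.2 atm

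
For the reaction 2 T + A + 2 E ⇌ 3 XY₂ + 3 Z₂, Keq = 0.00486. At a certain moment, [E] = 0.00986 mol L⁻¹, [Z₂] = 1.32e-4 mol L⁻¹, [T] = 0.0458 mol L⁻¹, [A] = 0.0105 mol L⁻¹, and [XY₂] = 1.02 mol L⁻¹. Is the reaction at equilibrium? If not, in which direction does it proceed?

Q = [XY₂]³·[Z₂]³ / ([T]²·[A]·[E]²) = (1.02)³·(1.32e-4)³ / ((0.0458)²·(0.0105)·(0.00986)²) = 0.00114
Q = 0.00114 < Keq = 0.00486, so the forward reaction proceeds.

in the forward direction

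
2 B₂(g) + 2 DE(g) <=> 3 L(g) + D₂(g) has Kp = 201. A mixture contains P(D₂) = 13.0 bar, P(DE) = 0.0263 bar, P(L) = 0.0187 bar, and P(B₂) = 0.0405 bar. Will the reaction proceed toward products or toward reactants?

forward (toward products)

Qp = P(L)³·P(D₂) / (P(B₂)²·P(DE)²) = (0.0187)³·(13.0) / ((0.0405)²·(0.0263)²) = 74.9
Qp = 74.9 < Kp = 201, so the forward reaction proceeds.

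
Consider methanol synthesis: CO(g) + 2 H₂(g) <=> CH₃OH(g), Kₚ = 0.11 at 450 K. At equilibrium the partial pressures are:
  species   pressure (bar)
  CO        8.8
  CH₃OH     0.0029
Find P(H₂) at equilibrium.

At equilibrium, Kₚ = P(CH₃OH) / (P(CO)·P(H₂)²) = 0.11.
(0.0029) / ((8.8)·(P(H₂))²) = 0.11
P(H₂)² = 0.00300 ⇒ P(H₂) = 0.055 bar

P(H₂) = 0.055 bar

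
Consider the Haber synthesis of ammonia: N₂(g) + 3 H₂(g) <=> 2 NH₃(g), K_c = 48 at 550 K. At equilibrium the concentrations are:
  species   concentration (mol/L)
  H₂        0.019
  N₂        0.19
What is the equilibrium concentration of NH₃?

[NH₃] = 0.0079 mol/L

At equilibrium, K_c = [NH₃]² / ([N₂]·[H₂]³) = 48.
([NH₃])² / ((0.19)·(0.019)³) = 48
[NH₃]² = 6.26×10⁻⁵ ⇒ [NH₃] = 0.0079 mol/L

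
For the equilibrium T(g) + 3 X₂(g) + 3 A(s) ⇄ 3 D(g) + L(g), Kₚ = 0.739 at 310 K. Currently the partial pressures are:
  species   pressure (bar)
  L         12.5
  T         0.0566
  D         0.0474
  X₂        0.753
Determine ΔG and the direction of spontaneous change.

ΔG = -6.69 kJ/mol; the forward reaction is spontaneous

(A is a pure solid — omitted from Qₚ.)
Qₚ = P(D)³·P(L) / (P(T)·P(X₂)³) = (0.0474)³·(12.5) / ((0.0566)·(0.753)³) = 0.0551
ΔG = RT ln(Qₚ/Kₚ) = (8.314 J mol⁻¹ K⁻¹)(310 K) × ln(0.0551/0.739)
   = (2.577 kJ/mol)(-2.596) = -6.69 kJ/mol
ΔG < 0, so the forward reaction is spontaneous (proceeds forward).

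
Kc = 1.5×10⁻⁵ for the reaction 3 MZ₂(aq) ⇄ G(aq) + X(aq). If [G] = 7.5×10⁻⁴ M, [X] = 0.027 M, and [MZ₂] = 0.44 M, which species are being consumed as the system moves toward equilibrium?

G, X (products)

Qc = [G]·[X] / [MZ₂]³ = (7.5×10⁻⁴)·(0.027) / (0.44)³ = 2.4×10⁻⁴
Qc = 2.4×10⁻⁴ > Kc = 1.5×10⁻⁵: net reverse reaction.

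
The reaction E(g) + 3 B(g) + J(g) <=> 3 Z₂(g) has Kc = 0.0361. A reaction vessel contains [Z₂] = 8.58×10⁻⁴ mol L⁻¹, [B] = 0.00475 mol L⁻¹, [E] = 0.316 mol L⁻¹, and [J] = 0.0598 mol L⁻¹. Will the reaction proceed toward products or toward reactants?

Qc = [Z₂]³ / ([E]·[B]³·[J]) = (8.58×10⁻⁴)³ / ((0.316)·(0.00475)³·(0.0598)) = 0.312
Qc = 0.312 > Kc = 0.0361, so the reverse reaction proceeds.

reverse (toward reactants)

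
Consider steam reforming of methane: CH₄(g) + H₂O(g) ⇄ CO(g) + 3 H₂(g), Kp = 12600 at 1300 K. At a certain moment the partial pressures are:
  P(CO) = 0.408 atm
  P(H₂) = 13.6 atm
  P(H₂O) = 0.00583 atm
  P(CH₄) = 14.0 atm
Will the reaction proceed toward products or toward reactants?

neither direction; the system is at equilibrium

Qp = P(CO)·P(H₂)³ / (P(CH₄)·P(H₂O)) = (0.408)·(13.6)³ / ((14.0)·(0.00583)) = 12600
Qp = 12600 = Kp, so the system is already at equilibrium.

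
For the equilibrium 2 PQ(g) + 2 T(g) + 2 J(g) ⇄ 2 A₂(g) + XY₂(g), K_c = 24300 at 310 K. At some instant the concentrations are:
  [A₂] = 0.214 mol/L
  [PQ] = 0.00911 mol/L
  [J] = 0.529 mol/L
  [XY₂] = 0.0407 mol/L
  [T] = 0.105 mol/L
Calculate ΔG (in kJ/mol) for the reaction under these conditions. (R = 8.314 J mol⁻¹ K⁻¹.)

Q_c = [A₂]²·[XY₂] / ([PQ]²·[T]²·[J]²) = (0.214)²·(0.0407) / ((0.00911)²·(0.105)²·(0.529)²) = 7280
ΔG = RT ln(Q_c/K_c) = (8.314 J mol⁻¹ K⁻¹)(310 K) × ln(7280/24300)
   = (2.577 kJ/mol)(-1.205) = -3.11 kJ/mol
ΔG < 0, so the forward reaction is spontaneous (proceeds forward).

ΔG = -3.11 kJ/mol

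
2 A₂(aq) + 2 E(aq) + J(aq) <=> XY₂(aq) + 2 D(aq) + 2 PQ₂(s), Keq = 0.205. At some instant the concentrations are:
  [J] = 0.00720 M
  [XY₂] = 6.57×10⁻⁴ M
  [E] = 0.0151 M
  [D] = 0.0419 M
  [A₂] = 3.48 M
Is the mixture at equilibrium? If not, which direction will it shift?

(PQ₂ is a pure solid — omitted from Q.)
Q = [XY₂]·[D]² / ([A₂]²·[E]²·[J]) = (6.57×10⁻⁴)·(0.0419)² / ((3.48)²·(0.0151)²·(0.00720)) = 0.0580
Q = 0.0580 < Keq = 0.205: net forward reaction.

no; Q < K, reaction proceeds forward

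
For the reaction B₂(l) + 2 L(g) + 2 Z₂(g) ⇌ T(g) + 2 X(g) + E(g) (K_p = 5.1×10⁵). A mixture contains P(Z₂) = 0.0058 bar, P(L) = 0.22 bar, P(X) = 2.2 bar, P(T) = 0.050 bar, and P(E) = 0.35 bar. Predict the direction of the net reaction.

in the forward direction

(B₂ is a pure liquid — omitted from Q_p.)
Q_p = P(T)·P(X)²·P(E) / (P(L)²·P(Z₂)²) = (0.050)·(2.2)²·(0.35) / ((0.22)²·(0.0058)²) = 52000
Q_p = 52000 < K_p = 5.1×10⁵, so the forward reaction proceeds.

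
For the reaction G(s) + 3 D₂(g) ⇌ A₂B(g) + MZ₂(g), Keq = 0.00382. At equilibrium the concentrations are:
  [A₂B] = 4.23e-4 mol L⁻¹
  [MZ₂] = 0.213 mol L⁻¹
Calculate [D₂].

(G is a pure solid — omitted from Keq.)
At equilibrium, Keq = [A₂B]·[MZ₂] / [D₂]³ = 0.00382.
(4.23e-4)·(0.213) / ([D₂])³ = 0.00382
[D₂]³ = 0.0236 ⇒ [D₂] = 0.287 mol L⁻¹

[D₂] = 0.287 mol L⁻¹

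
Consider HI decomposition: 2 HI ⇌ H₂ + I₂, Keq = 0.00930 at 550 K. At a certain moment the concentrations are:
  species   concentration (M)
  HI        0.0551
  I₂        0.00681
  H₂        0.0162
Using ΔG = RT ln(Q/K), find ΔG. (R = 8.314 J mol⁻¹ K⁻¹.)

Q = [H₂]·[I₂] / [HI]² = (0.0162)·(0.00681) / (0.0551)² = 0.0363
ΔG = RT ln(Q/Keq) = (8.314 J mol⁻¹ K⁻¹)(550 K) × ln(0.0363/0.00930)
   = (4.573 kJ/mol)(1.362) = 6.23 kJ/mol
ΔG > 0, so the forward reaction is non-spontaneous (proceeds in reverse).

ΔG = 6.23 kJ/mol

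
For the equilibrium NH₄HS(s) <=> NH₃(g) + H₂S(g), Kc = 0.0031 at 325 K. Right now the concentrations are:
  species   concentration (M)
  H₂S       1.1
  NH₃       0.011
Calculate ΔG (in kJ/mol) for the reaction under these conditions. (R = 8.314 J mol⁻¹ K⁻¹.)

(NH₄HS is a pure solid — omitted from Qc.)
Qc = [NH₃]·[H₂S] = (0.011)·(1.1) = 0.0121
ΔG = RT ln(Qc/Kc) = (8.314 J mol⁻¹ K⁻¹)(325 K) × ln(0.0121/0.0031)
   = (2.702 kJ/mol)(1.362) = 3.68 kJ/mol
ΔG > 0, so the forward reaction is non-spontaneous (proceeds in reverse).

ΔG = 3.68 kJ/mol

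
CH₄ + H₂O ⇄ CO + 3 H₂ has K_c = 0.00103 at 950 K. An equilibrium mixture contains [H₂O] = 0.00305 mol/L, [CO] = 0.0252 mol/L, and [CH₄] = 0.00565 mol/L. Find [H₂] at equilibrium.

[H₂] = 0.00890 mol/L

At equilibrium, K_c = [CO]·[H₂]³ / ([CH₄]·[H₂O]) = 0.00103.
(0.0252)·([H₂])³ / ((0.00565)·(0.00305)) = 0.00103
[H₂]³ = 7.04×10⁻⁷ ⇒ [H₂] = 0.00890 mol/L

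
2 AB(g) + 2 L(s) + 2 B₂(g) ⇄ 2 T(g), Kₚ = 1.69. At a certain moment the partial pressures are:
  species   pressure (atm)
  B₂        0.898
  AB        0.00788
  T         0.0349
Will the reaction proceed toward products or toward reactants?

to the left

(L is a pure solid — omitted from Qₚ.)
Qₚ = P(T)² / (P(AB)²·P(B₂)²) = (0.0349)² / ((0.00788)²·(0.898)²) = 24.3
Qₚ = 24.3 > Kₚ = 1.69, so the reverse reaction proceeds.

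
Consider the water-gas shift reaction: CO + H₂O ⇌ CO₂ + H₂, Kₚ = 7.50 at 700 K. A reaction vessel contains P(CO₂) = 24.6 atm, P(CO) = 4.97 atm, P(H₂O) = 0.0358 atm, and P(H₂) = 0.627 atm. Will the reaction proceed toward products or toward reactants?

Qₚ = P(CO₂)·P(H₂) / (P(CO)·P(H₂O)) = (24.6)·(0.627) / ((4.97)·(0.0358)) = 86.7
Qₚ = 86.7 > Kₚ = 7.50, so the reverse reaction proceeds.

in the reverse direction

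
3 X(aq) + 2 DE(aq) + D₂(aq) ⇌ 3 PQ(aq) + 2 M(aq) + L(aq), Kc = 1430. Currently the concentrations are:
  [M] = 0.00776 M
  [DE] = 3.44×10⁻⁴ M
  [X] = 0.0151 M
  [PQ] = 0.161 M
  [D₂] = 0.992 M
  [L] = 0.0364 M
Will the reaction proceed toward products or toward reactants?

toward reactants

Qc = [PQ]³·[M]²·[L] / ([X]³·[DE]²·[D₂]) = (0.161)³·(0.00776)²·(0.0364) / ((0.0151)³·(3.44×10⁻⁴)²·(0.992)) = 22600
Qc = 22600 > Kc = 1430, so the reverse reaction proceeds.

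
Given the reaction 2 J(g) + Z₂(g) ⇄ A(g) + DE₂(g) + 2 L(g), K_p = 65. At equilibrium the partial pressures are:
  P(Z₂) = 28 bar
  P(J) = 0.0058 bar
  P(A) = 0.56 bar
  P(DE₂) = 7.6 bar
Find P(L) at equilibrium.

At equilibrium, K_p = P(A)·P(DE₂)·P(L)² / (P(J)²·P(Z₂)) = 65.
(0.56)·(7.6)·(P(L))² / ((0.0058)²·(28)) = 65
P(L)² = 0.0144 ⇒ P(L) = 0.12 bar

P(L) = 0.12 bar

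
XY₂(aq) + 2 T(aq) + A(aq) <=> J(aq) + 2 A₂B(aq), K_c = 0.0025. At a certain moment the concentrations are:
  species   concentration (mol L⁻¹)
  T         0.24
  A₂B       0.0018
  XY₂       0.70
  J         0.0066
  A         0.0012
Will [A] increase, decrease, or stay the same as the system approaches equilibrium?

Q_c = [J]·[A₂B]² / ([XY₂]·[T]²·[A]) = (0.0066)·(0.0018)² / ((0.70)·(0.24)²·(0.0012)) = 4.4×10⁻⁴
Q_c = 4.4×10⁻⁴ < K_c = 0.0025: net forward reaction.
A is a reactant, so it decreases.

decrease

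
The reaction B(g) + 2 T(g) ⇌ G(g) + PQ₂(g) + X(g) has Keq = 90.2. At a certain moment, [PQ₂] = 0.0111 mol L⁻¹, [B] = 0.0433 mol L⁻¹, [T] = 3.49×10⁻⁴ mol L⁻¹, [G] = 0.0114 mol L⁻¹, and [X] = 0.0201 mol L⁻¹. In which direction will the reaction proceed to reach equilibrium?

reverse (toward reactants)

Q = [G]·[PQ₂]·[X] / ([B]·[T]²) = (0.0114)·(0.0111)·(0.0201) / ((0.0433)·(3.49×10⁻⁴)²) = 482
Q = 482 > Keq = 90.2, so the reverse reaction proceeds.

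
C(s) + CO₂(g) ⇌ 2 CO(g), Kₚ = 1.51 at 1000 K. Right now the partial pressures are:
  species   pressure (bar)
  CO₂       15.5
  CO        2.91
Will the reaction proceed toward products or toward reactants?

toward products

(C is a pure solid — omitted from Qₚ.)
Qₚ = P(CO)² / P(CO₂) = (2.91)² / (15.5) = 0.546
Qₚ = 0.546 < Kₚ = 1.51, so the forward reaction proceeds.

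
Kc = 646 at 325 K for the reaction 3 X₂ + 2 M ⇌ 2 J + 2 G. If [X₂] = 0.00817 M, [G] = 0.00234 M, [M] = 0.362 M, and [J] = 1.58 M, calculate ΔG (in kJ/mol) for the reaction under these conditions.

ΔG = -3.29 kJ/mol

Qc = [J]²·[G]² / ([X₂]³·[M]²) = (1.58)²·(0.00234)² / ((0.00817)³·(0.362)²) = 191
ΔG = RT ln(Qc/Kc) = (8.314 J mol⁻¹ K⁻¹)(325 K) × ln(191/646)
   = (2.702 kJ/mol)(-1.219) = -3.29 kJ/mol
ΔG < 0, so the forward reaction is spontaneous (proceeds forward).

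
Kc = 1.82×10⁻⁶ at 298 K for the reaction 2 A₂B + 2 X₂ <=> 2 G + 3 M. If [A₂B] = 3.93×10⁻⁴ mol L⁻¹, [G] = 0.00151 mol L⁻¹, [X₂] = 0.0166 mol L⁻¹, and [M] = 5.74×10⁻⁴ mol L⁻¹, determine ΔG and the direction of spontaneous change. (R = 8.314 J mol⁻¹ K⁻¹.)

ΔG = 4.25 kJ/mol; the forward reaction is non-spontaneous

Qc = [G]²·[M]³ / ([A₂B]²·[X₂]²) = (0.00151)²·(5.74×10⁻⁴)³ / ((3.93×10⁻⁴)²·(0.0166)²) = 1.01×10⁻⁵
ΔG = RT ln(Qc/Kc) = (8.314 J mol⁻¹ K⁻¹)(298 K) × ln(1.01×10⁻⁵/1.82×10⁻⁶)
   = (2.478 kJ/mol)(1.714) = 4.25 kJ/mol
ΔG > 0, so the forward reaction is non-spontaneous (proceeds in reverse).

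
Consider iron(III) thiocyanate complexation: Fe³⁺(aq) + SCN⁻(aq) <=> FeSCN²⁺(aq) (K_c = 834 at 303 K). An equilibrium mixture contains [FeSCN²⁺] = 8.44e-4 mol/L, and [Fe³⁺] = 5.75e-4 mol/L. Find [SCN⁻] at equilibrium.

[SCN⁻] = 0.00176 mol/L

At equilibrium, K_c = [FeSCN²⁺] / ([Fe³⁺]·[SCN⁻]) = 834.
(8.44e-4) / ((5.75e-4)·([SCN⁻])) = 834
[SCN⁻] = 0.00176 mol/L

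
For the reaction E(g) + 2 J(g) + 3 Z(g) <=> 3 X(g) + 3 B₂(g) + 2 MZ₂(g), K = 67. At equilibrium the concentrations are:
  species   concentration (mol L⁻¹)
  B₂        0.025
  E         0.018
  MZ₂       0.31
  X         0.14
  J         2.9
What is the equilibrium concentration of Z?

[Z] = 7.4e-4 mol L⁻¹

At equilibrium, K = [X]³·[B₂]³·[MZ₂]² / ([E]·[J]²·[Z]³) = 67.
(0.14)³·(0.025)³·(0.31)² / ((0.018)·(2.9)²·([Z])³) = 67
[Z]³ = 4.06e-10 ⇒ [Z] = 7.4e-4 mol L⁻¹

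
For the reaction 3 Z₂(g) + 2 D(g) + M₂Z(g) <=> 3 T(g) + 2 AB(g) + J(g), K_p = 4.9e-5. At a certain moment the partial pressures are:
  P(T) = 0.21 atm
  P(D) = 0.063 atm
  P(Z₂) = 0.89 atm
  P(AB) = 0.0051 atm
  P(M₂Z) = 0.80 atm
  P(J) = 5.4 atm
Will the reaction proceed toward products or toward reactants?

to the left

Q_p = P(T)³·P(AB)²·P(J) / (P(Z₂)³·P(D)²·P(M₂Z)) = (0.21)³·(0.0051)²·(5.4) / ((0.89)³·(0.063)²·(0.80)) = 5.8e-4
Q_p = 5.8e-4 > K_p = 4.9e-5, so the reverse reaction proceeds.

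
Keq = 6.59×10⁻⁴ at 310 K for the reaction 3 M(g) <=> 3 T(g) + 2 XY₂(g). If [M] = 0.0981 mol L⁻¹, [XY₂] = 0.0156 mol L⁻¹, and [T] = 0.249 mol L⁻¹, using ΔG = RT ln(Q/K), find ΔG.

ΔG = 4.63 kJ/mol

Q = [T]³·[XY₂]² / [M]³ = (0.249)³·(0.0156)² / (0.0981)³ = 0.00398
ΔG = RT ln(Q/Keq) = (8.314 J mol⁻¹ K⁻¹)(310 K) × ln(0.00398/6.59×10⁻⁴)
   = (2.577 kJ/mol)(1.798) = 4.63 kJ/mol
ΔG > 0, so the forward reaction is non-spontaneous (proceeds in reverse).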